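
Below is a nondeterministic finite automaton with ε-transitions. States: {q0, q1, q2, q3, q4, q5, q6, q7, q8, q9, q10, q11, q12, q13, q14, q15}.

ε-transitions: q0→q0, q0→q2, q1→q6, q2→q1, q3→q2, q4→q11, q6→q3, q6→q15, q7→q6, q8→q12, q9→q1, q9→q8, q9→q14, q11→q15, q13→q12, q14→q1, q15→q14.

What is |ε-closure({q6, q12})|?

7

Start with {q6, q12}.
From q6 via ε: add q3, q15.
From q3 via ε: add q2.
From q15 via ε: add q14.
From q2 via ε: add q1.
ε-closure = {q1, q2, q3, q6, q12, q14, q15}, which has 7 states.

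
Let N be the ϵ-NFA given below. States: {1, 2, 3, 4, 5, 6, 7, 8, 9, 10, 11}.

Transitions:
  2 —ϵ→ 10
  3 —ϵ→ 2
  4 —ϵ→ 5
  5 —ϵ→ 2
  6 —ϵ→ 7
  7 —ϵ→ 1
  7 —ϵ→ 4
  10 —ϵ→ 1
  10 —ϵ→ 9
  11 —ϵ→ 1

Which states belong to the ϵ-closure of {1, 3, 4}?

{1, 2, 3, 4, 5, 9, 10}

Start with {1, 3, 4}.
From 3 via ϵ: add 2.
From 4 via ϵ: add 5.
From 2 via ϵ: add 10.
From 10 via ϵ: add 9.
No new states can be added; the closed set is {1, 2, 3, 4, 5, 9, 10}.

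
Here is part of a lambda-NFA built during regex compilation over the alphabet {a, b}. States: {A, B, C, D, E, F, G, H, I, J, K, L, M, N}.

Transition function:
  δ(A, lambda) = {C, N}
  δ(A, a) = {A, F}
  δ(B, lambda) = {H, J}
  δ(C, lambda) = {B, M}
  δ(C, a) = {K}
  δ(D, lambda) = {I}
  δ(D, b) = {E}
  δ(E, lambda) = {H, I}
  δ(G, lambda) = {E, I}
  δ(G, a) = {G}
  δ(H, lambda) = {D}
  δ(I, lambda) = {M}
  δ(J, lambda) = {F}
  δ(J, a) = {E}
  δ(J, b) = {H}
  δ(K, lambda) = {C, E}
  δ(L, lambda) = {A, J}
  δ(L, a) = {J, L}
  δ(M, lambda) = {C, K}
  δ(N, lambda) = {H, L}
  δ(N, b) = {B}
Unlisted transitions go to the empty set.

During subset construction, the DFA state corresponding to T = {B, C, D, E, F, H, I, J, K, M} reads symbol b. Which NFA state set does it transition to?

{B, C, D, E, F, H, I, J, K, M}

D on b → {E}.
J on b → {H}.
No b-transition from B, C, E, F, H, I, K, M.
Union after reading b: {E, H}.
Now take the lambda-closure:
From E via lambda: add I.
From H via lambda: add D.
From I via lambda: add M.
From M via lambda: add C, K.
From C via lambda: add B.
From B via lambda: add J.
From J via lambda: add F.
No new states can be added; the closed set is {B, C, D, E, F, H, I, J, K, M}.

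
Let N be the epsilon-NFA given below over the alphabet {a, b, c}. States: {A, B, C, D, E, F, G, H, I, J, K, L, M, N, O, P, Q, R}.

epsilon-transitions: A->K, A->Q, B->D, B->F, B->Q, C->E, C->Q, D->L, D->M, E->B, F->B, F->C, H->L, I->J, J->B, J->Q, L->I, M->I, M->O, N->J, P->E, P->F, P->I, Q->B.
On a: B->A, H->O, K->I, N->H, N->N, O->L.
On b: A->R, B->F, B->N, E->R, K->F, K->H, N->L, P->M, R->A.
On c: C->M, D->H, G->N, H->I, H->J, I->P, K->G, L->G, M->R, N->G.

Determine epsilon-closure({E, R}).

{B, C, D, E, F, I, J, L, M, O, Q, R}

Start with {E, R}.
From E via epsilon: add B.
From B via epsilon: add D, F, Q.
From D via epsilon: add L, M.
From F via epsilon: add C.
From L via epsilon: add I.
From M via epsilon: add O.
From I via epsilon: add J.
No new states can be added; the closed set is {B, C, D, E, F, I, J, L, M, O, Q, R}.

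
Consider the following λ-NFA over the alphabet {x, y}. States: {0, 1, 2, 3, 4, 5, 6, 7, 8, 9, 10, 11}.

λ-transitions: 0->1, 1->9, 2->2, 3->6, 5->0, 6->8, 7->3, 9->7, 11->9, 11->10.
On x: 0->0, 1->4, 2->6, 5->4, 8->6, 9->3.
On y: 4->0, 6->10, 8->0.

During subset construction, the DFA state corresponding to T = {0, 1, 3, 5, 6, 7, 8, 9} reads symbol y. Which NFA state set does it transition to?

6 on y → {10}.
8 on y → {0}.
No y-transition from 0, 1, 3, 5, 7, 9.
Union after reading y: {0, 10}.
Now take the λ-closure:
From 0 via λ: add 1.
From 1 via λ: add 9.
From 9 via λ: add 7.
From 7 via λ: add 3.
From 3 via λ: add 6.
From 6 via λ: add 8.
No new states can be added; the closed set is {0, 1, 3, 6, 7, 8, 9, 10}.

{0, 1, 3, 6, 7, 8, 9, 10}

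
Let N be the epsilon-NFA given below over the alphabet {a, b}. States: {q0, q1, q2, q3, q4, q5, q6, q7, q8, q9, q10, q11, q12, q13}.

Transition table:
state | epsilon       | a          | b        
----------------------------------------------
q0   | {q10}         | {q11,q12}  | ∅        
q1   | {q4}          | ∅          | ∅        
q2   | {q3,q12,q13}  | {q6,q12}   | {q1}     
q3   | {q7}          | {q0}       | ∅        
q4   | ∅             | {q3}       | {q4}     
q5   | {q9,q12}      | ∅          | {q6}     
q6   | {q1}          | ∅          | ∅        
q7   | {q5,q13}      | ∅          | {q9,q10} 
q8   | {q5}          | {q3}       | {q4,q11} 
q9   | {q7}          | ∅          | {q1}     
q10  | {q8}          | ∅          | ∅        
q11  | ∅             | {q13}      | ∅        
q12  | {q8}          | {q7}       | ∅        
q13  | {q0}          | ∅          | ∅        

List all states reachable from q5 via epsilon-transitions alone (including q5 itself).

{q0, q5, q7, q8, q9, q10, q12, q13}

Start with {q5}.
From q5 via epsilon: add q9, q12.
From q9 via epsilon: add q7.
From q12 via epsilon: add q8.
From q7 via epsilon: add q13.
From q13 via epsilon: add q0.
From q0 via epsilon: add q10.
No new states can be added; the closed set is {q0, q5, q7, q8, q9, q10, q12, q13}.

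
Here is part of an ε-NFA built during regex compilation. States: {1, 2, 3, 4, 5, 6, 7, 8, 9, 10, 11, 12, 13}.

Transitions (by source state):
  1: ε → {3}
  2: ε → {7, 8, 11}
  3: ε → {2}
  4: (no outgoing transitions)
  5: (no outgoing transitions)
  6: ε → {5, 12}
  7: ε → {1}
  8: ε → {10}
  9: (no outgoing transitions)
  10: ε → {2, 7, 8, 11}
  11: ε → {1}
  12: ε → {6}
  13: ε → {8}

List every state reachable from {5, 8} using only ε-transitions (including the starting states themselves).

{1, 2, 3, 5, 7, 8, 10, 11}

Start with {5, 8}.
From 8 via ε: add 10.
From 10 via ε: add 2, 7, 11.
From 7 via ε: add 1.
From 1 via ε: add 3.
No new states can be added; the closed set is {1, 2, 3, 5, 7, 8, 10, 11}.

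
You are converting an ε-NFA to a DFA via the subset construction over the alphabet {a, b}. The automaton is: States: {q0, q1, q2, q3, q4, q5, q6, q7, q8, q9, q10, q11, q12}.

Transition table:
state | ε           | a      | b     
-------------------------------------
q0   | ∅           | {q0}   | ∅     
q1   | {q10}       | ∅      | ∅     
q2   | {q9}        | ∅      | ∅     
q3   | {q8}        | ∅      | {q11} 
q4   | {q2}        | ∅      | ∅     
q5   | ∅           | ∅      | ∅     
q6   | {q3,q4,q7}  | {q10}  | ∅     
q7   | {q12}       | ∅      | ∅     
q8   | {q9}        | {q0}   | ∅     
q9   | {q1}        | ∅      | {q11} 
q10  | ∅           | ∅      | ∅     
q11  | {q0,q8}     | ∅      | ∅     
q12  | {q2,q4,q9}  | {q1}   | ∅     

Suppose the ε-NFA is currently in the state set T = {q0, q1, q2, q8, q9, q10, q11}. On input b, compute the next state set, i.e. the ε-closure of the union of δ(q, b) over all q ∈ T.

q9 on b → {q11}.
No b-transition from q0, q1, q2, q8, q10, q11.
Union after reading b: {q11}.
Now take the ε-closure:
From q11 via ε: add q0, q8.
From q8 via ε: add q9.
From q9 via ε: add q1.
From q1 via ε: add q10.
No new states can be added; the closed set is {q0, q1, q8, q9, q10, q11}.

{q0, q1, q8, q9, q10, q11}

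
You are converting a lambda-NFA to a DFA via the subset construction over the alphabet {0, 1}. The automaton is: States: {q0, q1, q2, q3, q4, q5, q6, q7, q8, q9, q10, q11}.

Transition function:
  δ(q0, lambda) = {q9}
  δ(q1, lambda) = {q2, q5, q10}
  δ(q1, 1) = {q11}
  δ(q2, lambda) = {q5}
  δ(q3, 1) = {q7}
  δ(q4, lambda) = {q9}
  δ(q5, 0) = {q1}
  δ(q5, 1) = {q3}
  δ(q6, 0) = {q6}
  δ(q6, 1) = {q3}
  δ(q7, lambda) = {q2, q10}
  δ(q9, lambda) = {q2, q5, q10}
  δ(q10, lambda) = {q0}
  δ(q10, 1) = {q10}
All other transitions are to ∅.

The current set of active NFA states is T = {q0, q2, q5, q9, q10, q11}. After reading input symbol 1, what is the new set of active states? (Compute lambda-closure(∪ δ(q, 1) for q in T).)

{q0, q2, q3, q5, q9, q10}

q5 on 1 → {q3}.
q10 on 1 → {q10}.
No 1-transition from q0, q2, q9, q11.
Union after reading 1: {q3, q10}.
Now take the lambda-closure:
From q10 via lambda: add q0.
From q0 via lambda: add q9.
From q9 via lambda: add q2, q5.
No new states can be added; the closed set is {q0, q2, q3, q5, q9, q10}.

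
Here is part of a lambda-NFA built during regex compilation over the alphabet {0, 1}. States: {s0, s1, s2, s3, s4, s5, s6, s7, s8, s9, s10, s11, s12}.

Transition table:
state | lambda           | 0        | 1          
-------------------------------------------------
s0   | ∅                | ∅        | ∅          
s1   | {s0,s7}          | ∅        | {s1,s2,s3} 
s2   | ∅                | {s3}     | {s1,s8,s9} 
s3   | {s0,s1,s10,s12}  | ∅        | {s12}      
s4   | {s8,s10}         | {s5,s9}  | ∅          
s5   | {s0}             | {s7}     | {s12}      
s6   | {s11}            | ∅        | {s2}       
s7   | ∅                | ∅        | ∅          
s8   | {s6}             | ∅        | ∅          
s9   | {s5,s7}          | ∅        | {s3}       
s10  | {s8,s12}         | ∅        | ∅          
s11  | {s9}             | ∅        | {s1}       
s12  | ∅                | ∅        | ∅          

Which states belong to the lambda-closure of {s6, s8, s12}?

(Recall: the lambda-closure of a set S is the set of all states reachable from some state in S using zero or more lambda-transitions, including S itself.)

{s0, s5, s6, s7, s8, s9, s11, s12}

Start with {s6, s8, s12}.
From s6 via lambda: add s11.
From s11 via lambda: add s9.
From s9 via lambda: add s5, s7.
From s5 via lambda: add s0.
No new states can be added; the closed set is {s0, s5, s6, s7, s8, s9, s11, s12}.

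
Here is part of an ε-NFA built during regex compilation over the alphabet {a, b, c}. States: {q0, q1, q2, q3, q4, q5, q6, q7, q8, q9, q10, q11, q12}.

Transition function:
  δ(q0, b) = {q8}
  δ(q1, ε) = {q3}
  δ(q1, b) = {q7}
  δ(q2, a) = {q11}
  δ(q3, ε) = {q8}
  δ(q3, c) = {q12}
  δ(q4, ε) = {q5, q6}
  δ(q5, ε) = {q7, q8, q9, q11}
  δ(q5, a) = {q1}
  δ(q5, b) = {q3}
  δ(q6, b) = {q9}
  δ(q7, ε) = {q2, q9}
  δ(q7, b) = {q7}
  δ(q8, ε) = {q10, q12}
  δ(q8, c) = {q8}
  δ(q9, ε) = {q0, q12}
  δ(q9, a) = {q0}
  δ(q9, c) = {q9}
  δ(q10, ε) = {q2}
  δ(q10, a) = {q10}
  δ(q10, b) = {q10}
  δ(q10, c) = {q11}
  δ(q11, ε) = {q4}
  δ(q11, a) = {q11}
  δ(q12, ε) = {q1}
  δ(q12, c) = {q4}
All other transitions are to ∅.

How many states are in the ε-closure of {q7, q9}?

Start with {q7, q9}.
From q7 via ε: add q2.
From q9 via ε: add q0, q12.
From q12 via ε: add q1.
From q1 via ε: add q3.
From q3 via ε: add q8.
From q8 via ε: add q10.
ε-closure = {q0, q1, q2, q3, q7, q8, q9, q10, q12}, which has 9 states.

9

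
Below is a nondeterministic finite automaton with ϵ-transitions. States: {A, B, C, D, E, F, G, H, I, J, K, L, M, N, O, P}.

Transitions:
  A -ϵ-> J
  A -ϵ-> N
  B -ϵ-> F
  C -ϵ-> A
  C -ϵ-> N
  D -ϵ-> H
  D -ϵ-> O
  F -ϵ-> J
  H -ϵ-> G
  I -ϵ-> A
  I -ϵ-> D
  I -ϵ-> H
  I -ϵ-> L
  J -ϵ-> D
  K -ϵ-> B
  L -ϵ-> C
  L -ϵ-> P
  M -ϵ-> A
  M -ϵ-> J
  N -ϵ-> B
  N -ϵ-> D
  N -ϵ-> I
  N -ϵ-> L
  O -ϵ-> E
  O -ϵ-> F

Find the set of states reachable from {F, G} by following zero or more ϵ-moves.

{D, E, F, G, H, J, O}

Start with {F, G}.
From F via ϵ: add J.
From J via ϵ: add D.
From D via ϵ: add H, O.
From O via ϵ: add E.
No new states can be added; the closed set is {D, E, F, G, H, J, O}.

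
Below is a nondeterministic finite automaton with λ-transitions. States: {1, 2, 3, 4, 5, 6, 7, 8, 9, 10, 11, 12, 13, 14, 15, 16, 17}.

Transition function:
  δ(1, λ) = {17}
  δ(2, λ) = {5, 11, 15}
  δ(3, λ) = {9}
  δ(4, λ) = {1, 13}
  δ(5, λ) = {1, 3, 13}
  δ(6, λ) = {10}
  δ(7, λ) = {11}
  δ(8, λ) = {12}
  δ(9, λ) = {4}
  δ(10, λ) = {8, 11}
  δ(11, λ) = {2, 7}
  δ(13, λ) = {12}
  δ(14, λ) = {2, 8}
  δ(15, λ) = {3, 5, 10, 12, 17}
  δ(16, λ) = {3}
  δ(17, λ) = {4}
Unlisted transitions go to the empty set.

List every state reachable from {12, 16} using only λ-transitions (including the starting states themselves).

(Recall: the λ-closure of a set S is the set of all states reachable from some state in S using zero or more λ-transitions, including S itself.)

Start with {12, 16}.
From 16 via λ: add 3.
From 3 via λ: add 9.
From 9 via λ: add 4.
From 4 via λ: add 1, 13.
From 1 via λ: add 17.
No new states can be added; the closed set is {1, 3, 4, 9, 12, 13, 16, 17}.

{1, 3, 4, 9, 12, 13, 16, 17}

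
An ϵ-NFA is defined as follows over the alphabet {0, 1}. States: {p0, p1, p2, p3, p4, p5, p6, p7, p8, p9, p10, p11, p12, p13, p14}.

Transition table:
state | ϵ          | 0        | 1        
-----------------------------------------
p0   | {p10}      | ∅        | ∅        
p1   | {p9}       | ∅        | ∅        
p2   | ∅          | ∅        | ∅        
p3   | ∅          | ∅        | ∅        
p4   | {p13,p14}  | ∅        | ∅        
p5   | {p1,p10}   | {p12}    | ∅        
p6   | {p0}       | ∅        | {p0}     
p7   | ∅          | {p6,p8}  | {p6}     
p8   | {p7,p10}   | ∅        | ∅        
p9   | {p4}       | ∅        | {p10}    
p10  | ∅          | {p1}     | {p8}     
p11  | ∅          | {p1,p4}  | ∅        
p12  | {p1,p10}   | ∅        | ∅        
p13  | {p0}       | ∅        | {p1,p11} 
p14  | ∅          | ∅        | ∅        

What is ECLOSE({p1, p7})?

Start with {p1, p7}.
From p1 via ϵ: add p9.
From p9 via ϵ: add p4.
From p4 via ϵ: add p13, p14.
From p13 via ϵ: add p0.
From p0 via ϵ: add p10.
No new states can be added; the closed set is {p0, p1, p4, p7, p9, p10, p13, p14}.

{p0, p1, p4, p7, p9, p10, p13, p14}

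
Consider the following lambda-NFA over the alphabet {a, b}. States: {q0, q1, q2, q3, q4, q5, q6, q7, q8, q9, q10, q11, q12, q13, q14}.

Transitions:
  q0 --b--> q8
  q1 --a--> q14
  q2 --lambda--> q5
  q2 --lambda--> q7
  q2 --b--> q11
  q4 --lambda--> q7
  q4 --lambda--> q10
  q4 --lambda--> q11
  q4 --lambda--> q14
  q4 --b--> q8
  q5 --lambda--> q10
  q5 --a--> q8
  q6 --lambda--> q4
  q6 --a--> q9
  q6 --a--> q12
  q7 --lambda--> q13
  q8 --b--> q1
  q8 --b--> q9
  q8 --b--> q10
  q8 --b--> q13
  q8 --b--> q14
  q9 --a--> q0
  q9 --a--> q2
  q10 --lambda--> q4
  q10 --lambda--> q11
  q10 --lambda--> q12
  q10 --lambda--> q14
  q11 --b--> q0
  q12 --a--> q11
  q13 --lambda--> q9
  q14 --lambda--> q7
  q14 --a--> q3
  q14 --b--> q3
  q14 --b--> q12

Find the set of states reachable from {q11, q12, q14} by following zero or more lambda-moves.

{q7, q9, q11, q12, q13, q14}

Start with {q11, q12, q14}.
From q14 via lambda: add q7.
From q7 via lambda: add q13.
From q13 via lambda: add q9.
No new states can be added; the closed set is {q7, q9, q11, q12, q13, q14}.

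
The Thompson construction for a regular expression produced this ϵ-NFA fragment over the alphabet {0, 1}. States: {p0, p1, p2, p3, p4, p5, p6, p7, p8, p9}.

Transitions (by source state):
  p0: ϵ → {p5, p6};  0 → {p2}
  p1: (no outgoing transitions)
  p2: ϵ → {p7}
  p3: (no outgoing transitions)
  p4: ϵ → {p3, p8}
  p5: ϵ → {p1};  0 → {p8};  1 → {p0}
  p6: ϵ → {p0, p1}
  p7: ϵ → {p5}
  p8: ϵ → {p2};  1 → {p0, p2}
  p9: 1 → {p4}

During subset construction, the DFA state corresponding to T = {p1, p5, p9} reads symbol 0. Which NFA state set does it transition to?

p5 on 0 → {p8}.
No 0-transition from p1, p9.
Union after reading 0: {p8}.
Now take the ϵ-closure:
From p8 via ϵ: add p2.
From p2 via ϵ: add p7.
From p7 via ϵ: add p5.
From p5 via ϵ: add p1.
No new states can be added; the closed set is {p1, p2, p5, p7, p8}.

{p1, p2, p5, p7, p8}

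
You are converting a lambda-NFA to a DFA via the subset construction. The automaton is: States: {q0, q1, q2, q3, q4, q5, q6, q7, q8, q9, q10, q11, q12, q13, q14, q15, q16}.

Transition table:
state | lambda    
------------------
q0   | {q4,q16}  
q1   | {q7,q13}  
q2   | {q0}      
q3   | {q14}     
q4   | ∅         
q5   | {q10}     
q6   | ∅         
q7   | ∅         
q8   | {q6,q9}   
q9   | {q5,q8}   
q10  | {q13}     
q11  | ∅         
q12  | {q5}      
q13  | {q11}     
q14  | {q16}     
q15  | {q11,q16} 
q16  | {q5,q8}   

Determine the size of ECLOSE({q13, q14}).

9

Start with {q13, q14}.
From q13 via lambda: add q11.
From q14 via lambda: add q16.
From q16 via lambda: add q5, q8.
From q5 via lambda: add q10.
From q8 via lambda: add q6, q9.
lambda-closure = {q5, q6, q8, q9, q10, q11, q13, q14, q16}, which has 9 states.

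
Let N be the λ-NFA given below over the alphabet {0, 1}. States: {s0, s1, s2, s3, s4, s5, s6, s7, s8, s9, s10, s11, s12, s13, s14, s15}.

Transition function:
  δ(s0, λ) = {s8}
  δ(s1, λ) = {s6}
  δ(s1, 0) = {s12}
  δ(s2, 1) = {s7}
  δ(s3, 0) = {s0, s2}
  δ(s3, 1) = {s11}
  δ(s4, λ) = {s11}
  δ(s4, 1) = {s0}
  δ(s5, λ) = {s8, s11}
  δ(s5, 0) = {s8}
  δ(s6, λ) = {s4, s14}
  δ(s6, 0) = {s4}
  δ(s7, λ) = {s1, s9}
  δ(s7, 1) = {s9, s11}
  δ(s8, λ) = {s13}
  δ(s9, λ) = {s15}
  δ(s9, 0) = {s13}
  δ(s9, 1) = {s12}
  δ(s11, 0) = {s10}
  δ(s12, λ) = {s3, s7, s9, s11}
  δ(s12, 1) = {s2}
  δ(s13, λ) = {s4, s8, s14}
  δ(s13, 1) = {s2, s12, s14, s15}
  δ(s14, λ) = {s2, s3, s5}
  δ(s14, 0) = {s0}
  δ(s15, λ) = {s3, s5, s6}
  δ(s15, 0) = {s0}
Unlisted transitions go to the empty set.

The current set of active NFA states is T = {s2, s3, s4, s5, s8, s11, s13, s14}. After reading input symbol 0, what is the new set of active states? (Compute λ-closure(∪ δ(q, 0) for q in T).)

{s0, s2, s3, s4, s5, s8, s10, s11, s13, s14}

s3 on 0 → {s0, s2}.
s5 on 0 → {s8}.
s11 on 0 → {s10}.
s14 on 0 → {s0}.
No 0-transition from s2, s4, s8, s13.
Union after reading 0: {s0, s2, s8, s10}.
Now take the λ-closure:
From s8 via λ: add s13.
From s13 via λ: add s4, s14.
From s4 via λ: add s11.
From s14 via λ: add s3, s5.
No new states can be added; the closed set is {s0, s2, s3, s4, s5, s8, s10, s11, s13, s14}.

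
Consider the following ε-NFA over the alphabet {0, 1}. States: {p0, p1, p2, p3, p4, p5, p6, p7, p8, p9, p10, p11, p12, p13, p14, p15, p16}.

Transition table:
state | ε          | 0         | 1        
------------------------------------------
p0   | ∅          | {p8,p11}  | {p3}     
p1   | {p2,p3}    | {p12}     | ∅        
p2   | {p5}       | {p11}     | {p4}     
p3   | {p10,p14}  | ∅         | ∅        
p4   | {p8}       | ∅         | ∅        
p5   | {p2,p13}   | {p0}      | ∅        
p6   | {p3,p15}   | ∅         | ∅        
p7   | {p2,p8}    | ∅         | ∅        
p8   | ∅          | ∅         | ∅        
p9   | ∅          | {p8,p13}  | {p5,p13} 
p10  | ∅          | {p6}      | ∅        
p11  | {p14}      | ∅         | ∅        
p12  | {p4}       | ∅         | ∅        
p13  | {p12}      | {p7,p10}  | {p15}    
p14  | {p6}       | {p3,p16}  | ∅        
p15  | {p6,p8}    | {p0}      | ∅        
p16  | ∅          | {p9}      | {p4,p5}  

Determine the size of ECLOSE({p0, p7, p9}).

Start with {p0, p7, p9}.
From p7 via ε: add p2, p8.
From p2 via ε: add p5.
From p5 via ε: add p13.
From p13 via ε: add p12.
From p12 via ε: add p4.
ε-closure = {p0, p2, p4, p5, p7, p8, p9, p12, p13}, which has 9 states.

9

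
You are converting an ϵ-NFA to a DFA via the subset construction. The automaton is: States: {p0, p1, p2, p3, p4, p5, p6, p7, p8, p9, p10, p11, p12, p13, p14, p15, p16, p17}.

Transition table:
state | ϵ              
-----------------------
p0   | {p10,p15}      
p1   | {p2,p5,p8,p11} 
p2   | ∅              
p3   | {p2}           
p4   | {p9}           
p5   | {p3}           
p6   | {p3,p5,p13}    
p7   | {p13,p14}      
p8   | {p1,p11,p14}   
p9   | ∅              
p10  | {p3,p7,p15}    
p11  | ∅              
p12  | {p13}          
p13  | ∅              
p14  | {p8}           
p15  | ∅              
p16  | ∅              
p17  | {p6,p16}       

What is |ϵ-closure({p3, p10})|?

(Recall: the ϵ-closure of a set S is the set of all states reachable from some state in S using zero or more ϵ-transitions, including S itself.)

Start with {p3, p10}.
From p3 via ϵ: add p2.
From p10 via ϵ: add p7, p15.
From p7 via ϵ: add p13, p14.
From p14 via ϵ: add p8.
From p8 via ϵ: add p1, p11.
From p1 via ϵ: add p5.
ϵ-closure = {p1, p2, p3, p5, p7, p8, p10, p11, p13, p14, p15}, which has 11 states.

11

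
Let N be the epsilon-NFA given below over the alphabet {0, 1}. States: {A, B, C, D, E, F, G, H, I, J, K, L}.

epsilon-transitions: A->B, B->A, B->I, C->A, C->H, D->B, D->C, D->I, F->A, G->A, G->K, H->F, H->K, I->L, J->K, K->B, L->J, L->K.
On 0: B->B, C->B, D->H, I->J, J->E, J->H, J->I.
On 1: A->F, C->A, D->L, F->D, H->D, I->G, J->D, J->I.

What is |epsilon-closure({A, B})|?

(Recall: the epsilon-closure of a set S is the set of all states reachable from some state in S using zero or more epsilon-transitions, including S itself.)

Start with {A, B}.
From B via epsilon: add I.
From I via epsilon: add L.
From L via epsilon: add J, K.
epsilon-closure = {A, B, I, J, K, L}, which has 6 states.

6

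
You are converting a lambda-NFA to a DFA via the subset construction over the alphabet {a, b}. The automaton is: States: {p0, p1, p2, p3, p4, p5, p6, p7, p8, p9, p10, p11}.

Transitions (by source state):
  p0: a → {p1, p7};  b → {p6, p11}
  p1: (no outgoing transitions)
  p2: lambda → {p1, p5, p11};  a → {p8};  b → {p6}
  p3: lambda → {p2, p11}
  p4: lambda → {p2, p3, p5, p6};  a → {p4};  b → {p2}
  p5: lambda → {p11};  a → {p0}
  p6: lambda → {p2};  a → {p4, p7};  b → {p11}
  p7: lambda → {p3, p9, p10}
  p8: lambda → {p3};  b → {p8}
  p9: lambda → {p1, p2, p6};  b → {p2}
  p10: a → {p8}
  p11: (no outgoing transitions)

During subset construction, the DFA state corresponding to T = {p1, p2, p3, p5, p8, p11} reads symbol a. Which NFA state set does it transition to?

{p0, p1, p2, p3, p5, p8, p11}

p2 on a → {p8}.
p5 on a → {p0}.
No a-transition from p1, p3, p8, p11.
Union after reading a: {p0, p8}.
Now take the lambda-closure:
From p8 via lambda: add p3.
From p3 via lambda: add p2, p11.
From p2 via lambda: add p1, p5.
No new states can be added; the closed set is {p0, p1, p2, p3, p5, p8, p11}.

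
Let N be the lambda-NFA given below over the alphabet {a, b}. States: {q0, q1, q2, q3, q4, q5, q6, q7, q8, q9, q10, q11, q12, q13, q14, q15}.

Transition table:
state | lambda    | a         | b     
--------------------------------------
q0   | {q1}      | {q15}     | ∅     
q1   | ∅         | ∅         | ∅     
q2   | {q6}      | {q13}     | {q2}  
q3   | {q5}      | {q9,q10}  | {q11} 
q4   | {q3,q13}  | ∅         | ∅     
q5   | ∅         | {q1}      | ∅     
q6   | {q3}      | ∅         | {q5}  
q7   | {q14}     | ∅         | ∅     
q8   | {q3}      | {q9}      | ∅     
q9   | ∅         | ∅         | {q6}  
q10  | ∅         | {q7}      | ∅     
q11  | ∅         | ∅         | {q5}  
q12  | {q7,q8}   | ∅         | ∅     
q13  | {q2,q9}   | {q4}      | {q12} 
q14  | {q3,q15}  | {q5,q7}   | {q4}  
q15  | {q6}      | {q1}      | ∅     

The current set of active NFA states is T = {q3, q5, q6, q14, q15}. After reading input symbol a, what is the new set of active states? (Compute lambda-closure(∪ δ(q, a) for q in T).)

{q1, q3, q5, q6, q7, q9, q10, q14, q15}

q3 on a → {q9, q10}.
q5 on a → {q1}.
q14 on a → {q5, q7}.
q15 on a → {q1}.
No a-transition from q6.
Union after reading a: {q1, q5, q7, q9, q10}.
Now take the lambda-closure:
From q7 via lambda: add q14.
From q14 via lambda: add q3, q15.
From q15 via lambda: add q6.
No new states can be added; the closed set is {q1, q3, q5, q6, q7, q9, q10, q14, q15}.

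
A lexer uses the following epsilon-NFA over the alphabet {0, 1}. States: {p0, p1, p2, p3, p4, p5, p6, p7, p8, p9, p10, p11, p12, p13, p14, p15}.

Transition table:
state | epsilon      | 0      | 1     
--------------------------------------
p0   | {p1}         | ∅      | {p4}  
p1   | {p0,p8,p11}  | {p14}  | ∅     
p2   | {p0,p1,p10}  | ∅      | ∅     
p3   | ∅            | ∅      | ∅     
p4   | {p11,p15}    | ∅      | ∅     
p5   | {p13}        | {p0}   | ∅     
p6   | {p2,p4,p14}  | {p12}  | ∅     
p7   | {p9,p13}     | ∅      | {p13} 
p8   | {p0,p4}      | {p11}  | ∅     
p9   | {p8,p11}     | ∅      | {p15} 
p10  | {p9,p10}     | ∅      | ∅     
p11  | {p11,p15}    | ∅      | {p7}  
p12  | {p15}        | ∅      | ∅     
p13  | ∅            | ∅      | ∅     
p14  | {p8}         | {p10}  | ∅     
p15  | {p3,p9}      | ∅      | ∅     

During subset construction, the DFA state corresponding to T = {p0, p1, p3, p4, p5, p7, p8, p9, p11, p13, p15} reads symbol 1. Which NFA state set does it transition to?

p0 on 1 → {p4}.
p7 on 1 → {p13}.
p9 on 1 → {p15}.
p11 on 1 → {p7}.
No 1-transition from p1, p3, p4, p5, p8, p13, p15.
Union after reading 1: {p4, p7, p13, p15}.
Now take the epsilon-closure:
From p4 via epsilon: add p11.
From p7 via epsilon: add p9.
From p15 via epsilon: add p3.
From p9 via epsilon: add p8.
From p8 via epsilon: add p0.
From p0 via epsilon: add p1.
No new states can be added; the closed set is {p0, p1, p3, p4, p7, p8, p9, p11, p13, p15}.

{p0, p1, p3, p4, p7, p8, p9, p11, p13, p15}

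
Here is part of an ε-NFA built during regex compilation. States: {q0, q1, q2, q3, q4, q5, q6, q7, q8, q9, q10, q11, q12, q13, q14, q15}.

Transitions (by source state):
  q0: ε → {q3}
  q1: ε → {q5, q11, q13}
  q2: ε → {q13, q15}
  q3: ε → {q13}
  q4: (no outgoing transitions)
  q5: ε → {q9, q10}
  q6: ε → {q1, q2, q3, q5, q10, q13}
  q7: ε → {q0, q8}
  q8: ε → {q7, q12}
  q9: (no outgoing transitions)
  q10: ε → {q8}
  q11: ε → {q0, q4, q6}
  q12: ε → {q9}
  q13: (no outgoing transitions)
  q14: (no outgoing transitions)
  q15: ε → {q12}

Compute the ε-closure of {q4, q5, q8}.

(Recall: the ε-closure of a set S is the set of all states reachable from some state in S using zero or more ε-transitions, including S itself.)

Start with {q4, q5, q8}.
From q5 via ε: add q9, q10.
From q8 via ε: add q7, q12.
From q7 via ε: add q0.
From q0 via ε: add q3.
From q3 via ε: add q13.
No new states can be added; the closed set is {q0, q3, q4, q5, q7, q8, q9, q10, q12, q13}.

{q0, q3, q4, q5, q7, q8, q9, q10, q12, q13}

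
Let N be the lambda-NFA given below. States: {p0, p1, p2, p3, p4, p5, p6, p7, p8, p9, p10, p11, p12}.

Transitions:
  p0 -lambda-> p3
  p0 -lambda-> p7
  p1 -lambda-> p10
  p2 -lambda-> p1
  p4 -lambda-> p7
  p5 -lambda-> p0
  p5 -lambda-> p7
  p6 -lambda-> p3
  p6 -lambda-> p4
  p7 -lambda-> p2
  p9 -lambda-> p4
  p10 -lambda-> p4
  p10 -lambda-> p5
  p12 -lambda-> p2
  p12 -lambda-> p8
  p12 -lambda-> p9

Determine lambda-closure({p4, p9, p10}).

{p0, p1, p2, p3, p4, p5, p7, p9, p10}

Start with {p4, p9, p10}.
From p4 via lambda: add p7.
From p10 via lambda: add p5.
From p5 via lambda: add p0.
From p7 via lambda: add p2.
From p0 via lambda: add p3.
From p2 via lambda: add p1.
No new states can be added; the closed set is {p0, p1, p2, p3, p4, p5, p7, p9, p10}.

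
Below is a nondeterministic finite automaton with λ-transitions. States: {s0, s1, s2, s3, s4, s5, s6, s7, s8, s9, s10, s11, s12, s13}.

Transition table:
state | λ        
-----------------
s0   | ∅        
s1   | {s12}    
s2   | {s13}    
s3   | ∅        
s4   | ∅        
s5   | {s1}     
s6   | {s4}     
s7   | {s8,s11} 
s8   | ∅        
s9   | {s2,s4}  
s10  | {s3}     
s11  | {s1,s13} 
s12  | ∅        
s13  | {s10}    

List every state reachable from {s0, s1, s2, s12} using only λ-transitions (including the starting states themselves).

Start with {s0, s1, s2, s12}.
From s2 via λ: add s13.
From s13 via λ: add s10.
From s10 via λ: add s3.
No new states can be added; the closed set is {s0, s1, s2, s3, s10, s12, s13}.

{s0, s1, s2, s3, s10, s12, s13}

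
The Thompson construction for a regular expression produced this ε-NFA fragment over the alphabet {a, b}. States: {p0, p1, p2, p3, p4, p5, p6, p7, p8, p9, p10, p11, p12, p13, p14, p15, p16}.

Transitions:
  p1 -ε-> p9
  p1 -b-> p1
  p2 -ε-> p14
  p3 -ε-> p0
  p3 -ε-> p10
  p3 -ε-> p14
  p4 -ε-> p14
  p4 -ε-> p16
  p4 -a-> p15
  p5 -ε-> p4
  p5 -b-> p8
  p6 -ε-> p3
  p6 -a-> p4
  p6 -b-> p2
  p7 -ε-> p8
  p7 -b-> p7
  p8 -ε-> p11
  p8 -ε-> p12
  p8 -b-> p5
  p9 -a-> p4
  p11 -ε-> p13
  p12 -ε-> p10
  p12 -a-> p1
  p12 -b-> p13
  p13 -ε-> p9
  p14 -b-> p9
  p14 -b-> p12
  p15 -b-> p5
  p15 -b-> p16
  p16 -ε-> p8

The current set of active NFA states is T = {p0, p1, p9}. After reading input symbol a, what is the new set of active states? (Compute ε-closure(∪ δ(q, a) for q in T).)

{p4, p8, p9, p10, p11, p12, p13, p14, p16}

p9 on a → {p4}.
No a-transition from p0, p1.
Union after reading a: {p4}.
Now take the ε-closure:
From p4 via ε: add p14, p16.
From p16 via ε: add p8.
From p8 via ε: add p11, p12.
From p11 via ε: add p13.
From p12 via ε: add p10.
From p13 via ε: add p9.
No new states can be added; the closed set is {p4, p8, p9, p10, p11, p12, p13, p14, p16}.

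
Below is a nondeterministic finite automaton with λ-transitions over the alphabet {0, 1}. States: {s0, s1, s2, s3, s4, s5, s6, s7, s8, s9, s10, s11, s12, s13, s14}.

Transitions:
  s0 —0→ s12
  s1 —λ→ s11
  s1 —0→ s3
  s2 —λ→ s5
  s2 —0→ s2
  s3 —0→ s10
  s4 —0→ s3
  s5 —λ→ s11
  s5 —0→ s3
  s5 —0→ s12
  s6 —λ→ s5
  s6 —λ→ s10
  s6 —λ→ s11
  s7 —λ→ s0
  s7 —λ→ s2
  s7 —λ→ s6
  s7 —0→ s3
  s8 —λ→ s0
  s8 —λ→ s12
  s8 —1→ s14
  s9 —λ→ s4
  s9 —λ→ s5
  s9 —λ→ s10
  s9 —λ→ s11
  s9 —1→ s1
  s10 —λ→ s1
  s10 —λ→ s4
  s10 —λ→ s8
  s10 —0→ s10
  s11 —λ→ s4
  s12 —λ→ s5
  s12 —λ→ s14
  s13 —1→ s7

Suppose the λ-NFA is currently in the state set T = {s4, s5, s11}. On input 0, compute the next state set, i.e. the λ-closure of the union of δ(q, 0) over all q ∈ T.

{s3, s4, s5, s11, s12, s14}

s4 on 0 → {s3}.
s5 on 0 → {s3, s12}.
No 0-transition from s11.
Union after reading 0: {s3, s12}.
Now take the λ-closure:
From s12 via λ: add s5, s14.
From s5 via λ: add s11.
From s11 via λ: add s4.
No new states can be added; the closed set is {s3, s4, s5, s11, s12, s14}.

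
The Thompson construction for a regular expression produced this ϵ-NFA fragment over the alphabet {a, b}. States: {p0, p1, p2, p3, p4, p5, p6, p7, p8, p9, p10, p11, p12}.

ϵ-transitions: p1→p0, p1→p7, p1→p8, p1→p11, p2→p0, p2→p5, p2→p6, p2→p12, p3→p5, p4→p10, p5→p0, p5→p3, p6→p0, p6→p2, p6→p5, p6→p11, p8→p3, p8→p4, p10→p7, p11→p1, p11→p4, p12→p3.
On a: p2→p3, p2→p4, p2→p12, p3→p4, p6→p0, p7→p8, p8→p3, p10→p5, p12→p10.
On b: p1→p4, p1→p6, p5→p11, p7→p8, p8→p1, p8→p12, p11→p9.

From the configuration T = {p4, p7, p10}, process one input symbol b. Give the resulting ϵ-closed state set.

{p0, p3, p4, p5, p7, p8, p10}

p7 on b → {p8}.
No b-transition from p4, p10.
Union after reading b: {p8}.
Now take the ϵ-closure:
From p8 via ϵ: add p3, p4.
From p3 via ϵ: add p5.
From p4 via ϵ: add p10.
From p5 via ϵ: add p0.
From p10 via ϵ: add p7.
No new states can be added; the closed set is {p0, p3, p4, p5, p7, p8, p10}.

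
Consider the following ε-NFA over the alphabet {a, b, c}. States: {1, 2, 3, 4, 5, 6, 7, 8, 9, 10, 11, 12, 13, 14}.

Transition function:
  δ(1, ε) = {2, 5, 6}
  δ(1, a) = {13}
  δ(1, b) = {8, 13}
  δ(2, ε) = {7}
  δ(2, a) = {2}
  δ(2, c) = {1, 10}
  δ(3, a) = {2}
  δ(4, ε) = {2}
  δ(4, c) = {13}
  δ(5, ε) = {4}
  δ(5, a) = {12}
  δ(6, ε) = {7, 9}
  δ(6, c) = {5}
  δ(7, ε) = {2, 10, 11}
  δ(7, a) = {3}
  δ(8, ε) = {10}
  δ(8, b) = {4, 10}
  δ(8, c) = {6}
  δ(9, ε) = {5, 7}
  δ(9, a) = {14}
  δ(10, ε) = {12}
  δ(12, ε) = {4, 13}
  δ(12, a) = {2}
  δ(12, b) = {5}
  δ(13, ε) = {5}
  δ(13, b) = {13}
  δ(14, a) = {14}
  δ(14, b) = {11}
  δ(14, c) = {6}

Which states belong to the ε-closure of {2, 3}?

{2, 3, 4, 5, 7, 10, 11, 12, 13}

Start with {2, 3}.
From 2 via ε: add 7.
From 7 via ε: add 10, 11.
From 10 via ε: add 12.
From 12 via ε: add 4, 13.
From 13 via ε: add 5.
No new states can be added; the closed set is {2, 3, 4, 5, 7, 10, 11, 12, 13}.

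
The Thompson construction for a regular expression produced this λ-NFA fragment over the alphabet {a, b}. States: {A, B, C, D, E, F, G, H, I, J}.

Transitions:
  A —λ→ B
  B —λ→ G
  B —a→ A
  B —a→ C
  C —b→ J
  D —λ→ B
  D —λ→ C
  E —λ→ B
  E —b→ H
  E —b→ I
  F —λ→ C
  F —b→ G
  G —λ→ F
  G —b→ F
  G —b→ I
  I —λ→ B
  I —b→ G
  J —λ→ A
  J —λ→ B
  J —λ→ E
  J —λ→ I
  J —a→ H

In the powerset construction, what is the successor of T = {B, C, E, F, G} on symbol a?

B on a → {A, C}.
No a-transition from C, E, F, G.
Union after reading a: {A, C}.
Now take the λ-closure:
From A via λ: add B.
From B via λ: add G.
From G via λ: add F.
No new states can be added; the closed set is {A, B, C, F, G}.

{A, B, C, F, G}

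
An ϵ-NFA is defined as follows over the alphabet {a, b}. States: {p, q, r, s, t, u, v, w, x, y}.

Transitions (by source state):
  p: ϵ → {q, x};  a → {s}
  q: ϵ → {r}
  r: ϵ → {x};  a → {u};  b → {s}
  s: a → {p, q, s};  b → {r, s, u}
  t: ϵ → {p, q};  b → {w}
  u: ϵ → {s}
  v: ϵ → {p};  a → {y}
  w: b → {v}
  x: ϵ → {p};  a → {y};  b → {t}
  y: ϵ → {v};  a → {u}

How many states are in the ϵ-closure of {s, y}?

7

Start with {s, y}.
From y via ϵ: add v.
From v via ϵ: add p.
From p via ϵ: add q, x.
From q via ϵ: add r.
ϵ-closure = {p, q, r, s, v, x, y}, which has 7 states.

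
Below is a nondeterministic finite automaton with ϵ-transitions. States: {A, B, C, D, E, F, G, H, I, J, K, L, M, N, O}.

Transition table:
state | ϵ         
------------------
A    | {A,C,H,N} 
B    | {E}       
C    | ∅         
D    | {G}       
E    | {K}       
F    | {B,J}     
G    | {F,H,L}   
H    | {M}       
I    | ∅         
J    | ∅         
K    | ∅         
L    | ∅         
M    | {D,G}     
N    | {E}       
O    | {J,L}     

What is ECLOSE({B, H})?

{B, D, E, F, G, H, J, K, L, M}

Start with {B, H}.
From B via ϵ: add E.
From H via ϵ: add M.
From E via ϵ: add K.
From M via ϵ: add D, G.
From G via ϵ: add F, L.
From F via ϵ: add J.
No new states can be added; the closed set is {B, D, E, F, G, H, J, K, L, M}.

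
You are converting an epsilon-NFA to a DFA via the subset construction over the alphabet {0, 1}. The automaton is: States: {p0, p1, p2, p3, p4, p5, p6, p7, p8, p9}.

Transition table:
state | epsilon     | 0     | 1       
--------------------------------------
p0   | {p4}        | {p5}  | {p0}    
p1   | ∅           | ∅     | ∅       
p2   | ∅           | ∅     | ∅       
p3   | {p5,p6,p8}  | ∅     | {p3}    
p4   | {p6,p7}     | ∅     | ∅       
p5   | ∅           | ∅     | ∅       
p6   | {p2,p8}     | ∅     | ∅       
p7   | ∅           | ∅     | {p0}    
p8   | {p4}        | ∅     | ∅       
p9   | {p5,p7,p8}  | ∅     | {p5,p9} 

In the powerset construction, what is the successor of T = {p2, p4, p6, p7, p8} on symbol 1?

p7 on 1 → {p0}.
No 1-transition from p2, p4, p6, p8.
Union after reading 1: {p0}.
Now take the epsilon-closure:
From p0 via epsilon: add p4.
From p4 via epsilon: add p6, p7.
From p6 via epsilon: add p2, p8.
No new states can be added; the closed set is {p0, p2, p4, p6, p7, p8}.

{p0, p2, p4, p6, p7, p8}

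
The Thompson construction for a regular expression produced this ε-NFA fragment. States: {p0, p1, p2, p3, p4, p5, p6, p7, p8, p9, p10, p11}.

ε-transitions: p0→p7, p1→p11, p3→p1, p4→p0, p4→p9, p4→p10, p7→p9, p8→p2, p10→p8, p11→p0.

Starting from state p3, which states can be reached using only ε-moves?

Start with {p3}.
From p3 via ε: add p1.
From p1 via ε: add p11.
From p11 via ε: add p0.
From p0 via ε: add p7.
From p7 via ε: add p9.
No new states can be added; the closed set is {p0, p1, p3, p7, p9, p11}.

{p0, p1, p3, p7, p9, p11}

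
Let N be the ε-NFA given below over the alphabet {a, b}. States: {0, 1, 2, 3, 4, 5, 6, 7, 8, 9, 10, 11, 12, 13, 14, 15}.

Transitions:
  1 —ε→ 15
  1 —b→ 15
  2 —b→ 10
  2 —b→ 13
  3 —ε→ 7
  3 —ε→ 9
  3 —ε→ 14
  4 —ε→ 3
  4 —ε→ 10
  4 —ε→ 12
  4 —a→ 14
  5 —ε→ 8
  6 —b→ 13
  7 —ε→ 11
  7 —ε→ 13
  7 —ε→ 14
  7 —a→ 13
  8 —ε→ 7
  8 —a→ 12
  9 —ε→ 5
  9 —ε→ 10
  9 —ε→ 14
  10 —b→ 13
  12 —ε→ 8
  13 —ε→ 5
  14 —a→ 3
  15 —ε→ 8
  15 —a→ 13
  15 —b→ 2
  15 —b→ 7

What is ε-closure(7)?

{5, 7, 8, 11, 13, 14}

Start with {7}.
From 7 via ε: add 11, 13, 14.
From 13 via ε: add 5.
From 5 via ε: add 8.
No new states can be added; the closed set is {5, 7, 8, 11, 13, 14}.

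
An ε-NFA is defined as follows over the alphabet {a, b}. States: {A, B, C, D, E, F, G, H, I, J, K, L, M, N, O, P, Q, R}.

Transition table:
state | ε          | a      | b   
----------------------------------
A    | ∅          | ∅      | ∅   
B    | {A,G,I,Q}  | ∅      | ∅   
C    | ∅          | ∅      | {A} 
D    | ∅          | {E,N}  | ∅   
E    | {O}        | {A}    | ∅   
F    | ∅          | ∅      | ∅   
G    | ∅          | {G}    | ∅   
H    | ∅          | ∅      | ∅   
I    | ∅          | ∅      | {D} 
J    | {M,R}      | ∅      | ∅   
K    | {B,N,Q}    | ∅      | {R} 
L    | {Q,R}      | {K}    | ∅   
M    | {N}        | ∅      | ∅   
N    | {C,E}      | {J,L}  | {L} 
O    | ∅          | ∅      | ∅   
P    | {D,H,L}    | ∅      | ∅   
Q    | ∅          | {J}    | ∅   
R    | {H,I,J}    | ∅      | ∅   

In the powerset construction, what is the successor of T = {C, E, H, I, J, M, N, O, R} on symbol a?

E on a → {A}.
N on a → {J, L}.
No a-transition from C, H, I, J, M, O, R.
Union after reading a: {A, J, L}.
Now take the ε-closure:
From J via ε: add M, R.
From L via ε: add Q.
From M via ε: add N.
From R via ε: add H, I.
From N via ε: add C, E.
From E via ε: add O.
No new states can be added; the closed set is {A, C, E, H, I, J, L, M, N, O, Q, R}.

{A, C, E, H, I, J, L, M, N, O, Q, R}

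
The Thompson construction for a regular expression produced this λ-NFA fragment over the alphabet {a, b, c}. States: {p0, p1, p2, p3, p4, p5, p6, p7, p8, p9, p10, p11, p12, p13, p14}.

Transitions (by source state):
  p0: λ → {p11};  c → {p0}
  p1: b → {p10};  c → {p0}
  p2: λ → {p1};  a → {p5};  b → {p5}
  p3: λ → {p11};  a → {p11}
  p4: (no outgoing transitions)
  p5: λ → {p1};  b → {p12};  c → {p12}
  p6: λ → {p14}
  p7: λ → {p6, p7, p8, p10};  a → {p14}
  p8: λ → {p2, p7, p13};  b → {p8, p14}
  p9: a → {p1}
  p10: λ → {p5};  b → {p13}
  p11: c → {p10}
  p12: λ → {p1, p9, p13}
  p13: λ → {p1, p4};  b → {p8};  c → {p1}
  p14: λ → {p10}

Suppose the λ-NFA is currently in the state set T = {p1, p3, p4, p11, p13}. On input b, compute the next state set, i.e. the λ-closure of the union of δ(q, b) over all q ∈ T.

{p1, p2, p4, p5, p6, p7, p8, p10, p13, p14}

p1 on b → {p10}.
p13 on b → {p8}.
No b-transition from p3, p4, p11.
Union after reading b: {p8, p10}.
Now take the λ-closure:
From p8 via λ: add p2, p7, p13.
From p10 via λ: add p5.
From p2 via λ: add p1.
From p7 via λ: add p6.
From p13 via λ: add p4.
From p6 via λ: add p14.
No new states can be added; the closed set is {p1, p2, p4, p5, p6, p7, p8, p10, p13, p14}.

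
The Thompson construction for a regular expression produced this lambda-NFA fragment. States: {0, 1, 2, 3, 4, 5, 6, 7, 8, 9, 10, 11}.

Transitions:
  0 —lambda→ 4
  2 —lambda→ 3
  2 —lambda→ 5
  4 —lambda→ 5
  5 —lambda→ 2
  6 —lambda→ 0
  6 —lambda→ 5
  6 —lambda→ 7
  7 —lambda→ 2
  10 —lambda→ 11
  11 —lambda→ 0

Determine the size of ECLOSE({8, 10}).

Start with {8, 10}.
From 10 via lambda: add 11.
From 11 via lambda: add 0.
From 0 via lambda: add 4.
From 4 via lambda: add 5.
From 5 via lambda: add 2.
From 2 via lambda: add 3.
lambda-closure = {0, 2, 3, 4, 5, 8, 10, 11}, which has 8 states.

8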